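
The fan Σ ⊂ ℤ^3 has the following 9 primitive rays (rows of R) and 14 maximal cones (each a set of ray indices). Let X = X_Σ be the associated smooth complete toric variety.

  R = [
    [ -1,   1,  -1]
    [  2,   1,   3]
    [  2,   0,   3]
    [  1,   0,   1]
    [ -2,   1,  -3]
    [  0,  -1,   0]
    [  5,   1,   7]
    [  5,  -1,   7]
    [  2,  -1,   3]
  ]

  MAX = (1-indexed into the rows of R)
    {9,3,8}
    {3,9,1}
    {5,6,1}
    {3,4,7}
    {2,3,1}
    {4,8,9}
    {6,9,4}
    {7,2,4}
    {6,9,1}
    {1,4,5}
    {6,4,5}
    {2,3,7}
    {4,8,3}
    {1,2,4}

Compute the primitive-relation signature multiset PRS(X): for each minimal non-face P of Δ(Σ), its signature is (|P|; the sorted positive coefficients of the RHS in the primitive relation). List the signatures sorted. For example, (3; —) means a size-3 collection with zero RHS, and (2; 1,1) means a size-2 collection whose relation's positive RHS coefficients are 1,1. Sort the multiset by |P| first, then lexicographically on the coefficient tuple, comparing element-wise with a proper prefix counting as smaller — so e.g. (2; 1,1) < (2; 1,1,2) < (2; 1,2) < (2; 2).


Minimal non-faces — 20 found among 9 rays, 14 max cones:

  • {5,9}:  v_{5} + v_{9} = 0 — sig = (2; —)
  • {2,6}:  v_{2} + v_{6} = v_{3} — sig = (2; 1)
  • {3,6}:  v_{3} + v_{6} = v_{9} — sig = (2; 1)
  • {3,5}:  v_{3} + v_{5} = v_{1} + v_{4} — sig = (2; 1,1)
  • {5,8}:  v_{5} + v_{8} = v_{3} + v_{4} — sig = (2; 1,1)
  • {5,7}:  v_{5} + v_{7} = v_{1} + v_{2} + 2·v_{4} — sig = (2; 1,1,2)
  • {6,7}:  v_{6} + v_{7} = 2·v_{3} + v_{4} — sig = (2; 1,2)
  • {6,8}:  v_{6} + v_{8} = v_{4} + 2·v_{9} — sig = (2; 1,2)
  • {2,8}:  v_{2} + v_{8} = 3·v_{3} + v_{4} — sig = (2; 1,3)
  • {7,9}:  v_{7} + v_{9} = 3·v_{3} + v_{4} — sig = (2; 1,3)
  • {1,7}:  v_{1} + v_{7} = 2·v_{2} — sig = (2; 2)
  • {1,8}:  v_{1} + v_{8} = 2·v_{3} — sig = (2; 2)
  • {2,9}:  v_{2} + v_{9} = 2·v_{3} — sig = (2; 2)
  • {2,5}:  v_{2} + v_{5} = 2·v_{1} + 2·v_{4} — sig = (2; 2,2)
  • {7,8}:  v_{7} + v_{8} = 4·v_{3} + 2·v_{4} — sig = (2; 2,4)
  • {1,4,6}:  v_{1} + v_{4} + v_{6} = 0 — sig = (3; —)
  • {1,3,4}:  v_{1} + v_{3} + v_{4} = v_{2} — sig = (3; 1)
  • {1,4,9}:  v_{1} + v_{4} + v_{9} = v_{3} — sig = (3; 1)
  • {2,3,4}:  v_{2} + v_{3} + v_{4} = v_{7} — sig = (3; 1)
  • {3,4,9}:  v_{3} + v_{4} + v_{9} = v_{8} — sig = (3; 1)

Hence PRS(X_Σ) =
{ (2; —),  (2; 1) ×2,  (2; 1,1) ×2,  (2; 1,1,2),  (2; 1,2) ×2,  (2; 1,3) ×2,  (2; 2) ×3,  (2; 2,2),  (2; 2,4),  (3; —),  (3; 1) ×4 }


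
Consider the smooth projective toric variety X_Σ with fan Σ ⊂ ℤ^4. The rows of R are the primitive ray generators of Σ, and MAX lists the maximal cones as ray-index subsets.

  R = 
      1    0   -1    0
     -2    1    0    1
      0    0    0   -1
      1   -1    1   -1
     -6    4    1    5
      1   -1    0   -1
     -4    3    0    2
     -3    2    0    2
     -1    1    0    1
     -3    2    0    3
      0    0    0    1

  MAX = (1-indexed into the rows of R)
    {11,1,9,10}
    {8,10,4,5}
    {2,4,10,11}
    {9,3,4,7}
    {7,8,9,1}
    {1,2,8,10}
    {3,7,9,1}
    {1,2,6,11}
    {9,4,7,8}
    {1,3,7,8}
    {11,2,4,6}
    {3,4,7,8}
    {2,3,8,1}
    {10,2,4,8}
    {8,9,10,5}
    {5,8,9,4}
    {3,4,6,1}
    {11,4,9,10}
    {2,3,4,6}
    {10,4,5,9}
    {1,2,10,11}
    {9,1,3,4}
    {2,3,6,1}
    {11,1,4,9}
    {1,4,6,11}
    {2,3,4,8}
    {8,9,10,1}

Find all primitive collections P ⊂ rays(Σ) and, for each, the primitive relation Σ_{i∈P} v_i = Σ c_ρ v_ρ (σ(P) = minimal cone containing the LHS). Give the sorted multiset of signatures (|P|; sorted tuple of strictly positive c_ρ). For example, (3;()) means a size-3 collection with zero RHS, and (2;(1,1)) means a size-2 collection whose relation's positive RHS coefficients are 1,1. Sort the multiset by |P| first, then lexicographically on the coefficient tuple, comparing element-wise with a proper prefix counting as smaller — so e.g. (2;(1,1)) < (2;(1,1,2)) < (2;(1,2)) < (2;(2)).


The 23 primitive collections of Σ (r=11, n=4):

  P = {3,11}:  v_{3} + v_{11} = 0  ⟹  sig = (2;())
  P = {6,9}:  v_{6} + v_{9} = 0  ⟹  sig = (2;())
  P = {2,9}:  v_{2} + v_{9} = v_{8}  ⟹  sig = (2;(1))
  P = {3,10}:  v_{3} + v_{10} = v_{8}  ⟹  sig = (2;(1))
  P = {6,8}:  v_{6} + v_{8} = v_{2}  ⟹  sig = (2;(1))
  P = {8,11}:  v_{8} + v_{11} = v_{10}  ⟹  sig = (2;(1))
  P = {6,7}:  v_{6} + v_{7} = v_{3} + v_{8}  ⟹  sig = (2;(1,1))
  P = {6,10}:  v_{6} + v_{10} = v_{2} + v_{11}  ⟹  sig = (2;(1,1))
  P = {7,11}:  v_{7} + v_{11} = v_{8} + v_{9}  ⟹  sig = (2;(1,1))
  P = {5,6}:  v_{5} + v_{6} = v_{4} + v_{8} + v_{10}  ⟹  sig = (2;(1,1,1))
  P = {2,5}:  v_{2} + v_{5} = v_{4} + 2·v_{8} + v_{10}  ⟹  sig = (2;(1,1,2))
  P = {3,5}:  v_{3} + v_{5} = v_{4} + 2·v_{8} + v_{9}  ⟹  sig = (2;(1,1,2))
  P = {5,11}:  v_{5} + v_{11} = v_{4} + v_{9} + 2·v_{10}  ⟹  sig = (2;(1,1,2))
  P = {1,5}:  v_{1} + v_{5} = 2·v_{9} + v_{10}  ⟹  sig = (2;(1,2))
  P = {2,7}:  v_{2} + v_{7} = v_{3} + 2·v_{8}  ⟹  sig = (2;(1,2))
  P = {7,10}:  v_{7} + v_{10} = 2·v_{8} + v_{9}  ⟹  sig = (2;(1,2))
  P = {5,7}:  v_{5} + v_{7} = v_{4} + 3·v_{8} + 2·v_{9}  ⟹  sig = (2;(1,2,3))
  P = {1,2,4}:  v_{1} + v_{2} + v_{4} = 0  ⟹  sig = (3;())
  P = {1,4,8}:  v_{1} + v_{4} + v_{8} = v_{9}  ⟹  sig = (3;(1))
  P = {3,8,9}:  v_{3} + v_{8} + v_{9} = v_{7}  ⟹  sig = (3;(1))
  P = {1,4,10}:  v_{1} + v_{4} + v_{10} = v_{9} + v_{11}  ⟹  sig = (3;(1,1))
  P = {1,4,7}:  v_{1} + v_{4} + v_{7} = v_{3} + 2·v_{9}  ⟹  sig = (3;(1,2))
  P = {4,8,9,10}:  v_{4} + v_{8} + v_{9} + v_{10} = v_{5}  ⟹  sig = (4;(1))

Signatures (|P|; sorted positive RHS coefficients), sorted:
    (2;())
    (2;())
    (2;(1))
    (2;(1))
    (2;(1))
    (2;(1))
    (2;(1,1))
    (2;(1,1))
    (2;(1,1))
    (2;(1,1,1))
    (2;(1,1,2))
    (2;(1,1,2))
    (2;(1,1,2))
    (2;(1,2))
    (2;(1,2))
    (2;(1,2))
    (2;(1,2,3))
    (3;())
    (3;(1))
    (3;(1))
    (3;(1,1))
    (3;(1,2))
    (4;(1))


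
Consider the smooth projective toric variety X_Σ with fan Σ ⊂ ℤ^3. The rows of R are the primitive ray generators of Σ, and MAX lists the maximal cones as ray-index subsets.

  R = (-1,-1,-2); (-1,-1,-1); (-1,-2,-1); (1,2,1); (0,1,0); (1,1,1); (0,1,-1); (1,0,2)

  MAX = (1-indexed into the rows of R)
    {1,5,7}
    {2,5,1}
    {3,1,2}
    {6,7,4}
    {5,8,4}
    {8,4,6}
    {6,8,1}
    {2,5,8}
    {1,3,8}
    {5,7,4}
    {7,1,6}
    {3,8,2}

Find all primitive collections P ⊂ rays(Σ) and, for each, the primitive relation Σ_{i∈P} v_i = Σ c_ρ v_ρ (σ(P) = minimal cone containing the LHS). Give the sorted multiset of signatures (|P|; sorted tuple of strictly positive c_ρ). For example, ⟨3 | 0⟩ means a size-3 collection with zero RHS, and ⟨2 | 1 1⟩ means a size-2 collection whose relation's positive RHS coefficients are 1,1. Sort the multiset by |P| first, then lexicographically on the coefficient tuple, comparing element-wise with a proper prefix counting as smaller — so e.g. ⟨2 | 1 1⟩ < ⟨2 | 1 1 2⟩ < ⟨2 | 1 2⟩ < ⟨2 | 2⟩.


Primitive collections (12):

  P = {2,6}:  v_{2} + v_{6} = 0  ⟹  sig = ⟨2 | 0⟩
  P = {3,4}:  v_{3} + v_{4} = 0  ⟹  sig = ⟨2 | 0⟩
  P = {1,4}:  v_{1} + v_{4} = v_{7}  ⟹  sig = ⟨2 | 1⟩
  P = {2,4}:  v_{2} + v_{4} = v_{5}  ⟹  sig = ⟨2 | 1⟩
  P = {3,5}:  v_{3} + v_{5} = v_{2}  ⟹  sig = ⟨2 | 1⟩
  P = {3,7}:  v_{3} + v_{7} = v_{1}  ⟹  sig = ⟨2 | 1⟩
  P = {5,6}:  v_{5} + v_{6} = v_{4}  ⟹  sig = ⟨2 | 1⟩
  P = {7,8}:  v_{7} + v_{8} = v_{6}  ⟹  sig = ⟨2 | 1⟩
  P = {2,7}:  v_{2} + v_{7} = v_{1} + v_{5}  ⟹  sig = ⟨2 | 1 1⟩
  P = {3,6}:  v_{3} + v_{6} = v_{1} + v_{8}  ⟹  sig = ⟨2 | 1 1⟩
  P = {1,5,8}:  v_{1} + v_{5} + v_{8} = 0  ⟹  sig = ⟨3 | 0⟩
  P = {1,2,8}:  v_{1} + v_{2} + v_{8} = v_{3}  ⟹  sig = ⟨3 | 1⟩

Hence PRS(X_Σ) =
    |P|=2: 10 collections, coeffs (), (), (1), (1), (1), (1), (1), (1), (1,1), (1,1)
    |P|=3: 2 collections, coeffs (), (1)


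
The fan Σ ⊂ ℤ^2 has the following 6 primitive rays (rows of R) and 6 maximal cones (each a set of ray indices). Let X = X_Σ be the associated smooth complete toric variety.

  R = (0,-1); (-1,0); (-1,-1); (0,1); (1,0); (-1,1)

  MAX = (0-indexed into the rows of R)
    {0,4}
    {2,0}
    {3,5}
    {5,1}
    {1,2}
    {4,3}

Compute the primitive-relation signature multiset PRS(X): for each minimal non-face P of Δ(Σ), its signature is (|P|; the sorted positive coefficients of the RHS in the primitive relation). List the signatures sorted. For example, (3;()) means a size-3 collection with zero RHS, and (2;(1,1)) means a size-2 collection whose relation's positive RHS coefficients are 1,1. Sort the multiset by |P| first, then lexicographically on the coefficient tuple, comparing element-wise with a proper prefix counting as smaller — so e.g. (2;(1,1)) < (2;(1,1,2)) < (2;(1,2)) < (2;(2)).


Minimal non-faces — 9 found among 6 rays, 6 max cones:

  • {0,3}:  v_{0} + v_{3} = 0  →  sig = (2;())
  • {1,4}:  v_{1} + v_{4} = 0  →  sig = (2;())
  • {0,1}:  v_{0} + v_{1} = v_{2}  →  sig = (2;(1))
  • {0,5}:  v_{0} + v_{5} = v_{1}  →  sig = (2;(1))
  • {1,3}:  v_{1} + v_{3} = v_{5}  →  sig = (2;(1))
  • {2,3}:  v_{2} + v_{3} = v_{1}  →  sig = (2;(1))
  • {2,4}:  v_{2} + v_{4} = v_{0}  →  sig = (2;(1))
  • {4,5}:  v_{4} + v_{5} = v_{3}  →  sig = (2;(1))
  • {2,5}:  v_{2} + v_{5} = 2·v_{1}  →  sig = (2;(2))

Hence PRS(X_Σ) =
    |P|=2: 9 collections, coeffs (), (), (1), (1), (1), (1), (1), (1), (2)


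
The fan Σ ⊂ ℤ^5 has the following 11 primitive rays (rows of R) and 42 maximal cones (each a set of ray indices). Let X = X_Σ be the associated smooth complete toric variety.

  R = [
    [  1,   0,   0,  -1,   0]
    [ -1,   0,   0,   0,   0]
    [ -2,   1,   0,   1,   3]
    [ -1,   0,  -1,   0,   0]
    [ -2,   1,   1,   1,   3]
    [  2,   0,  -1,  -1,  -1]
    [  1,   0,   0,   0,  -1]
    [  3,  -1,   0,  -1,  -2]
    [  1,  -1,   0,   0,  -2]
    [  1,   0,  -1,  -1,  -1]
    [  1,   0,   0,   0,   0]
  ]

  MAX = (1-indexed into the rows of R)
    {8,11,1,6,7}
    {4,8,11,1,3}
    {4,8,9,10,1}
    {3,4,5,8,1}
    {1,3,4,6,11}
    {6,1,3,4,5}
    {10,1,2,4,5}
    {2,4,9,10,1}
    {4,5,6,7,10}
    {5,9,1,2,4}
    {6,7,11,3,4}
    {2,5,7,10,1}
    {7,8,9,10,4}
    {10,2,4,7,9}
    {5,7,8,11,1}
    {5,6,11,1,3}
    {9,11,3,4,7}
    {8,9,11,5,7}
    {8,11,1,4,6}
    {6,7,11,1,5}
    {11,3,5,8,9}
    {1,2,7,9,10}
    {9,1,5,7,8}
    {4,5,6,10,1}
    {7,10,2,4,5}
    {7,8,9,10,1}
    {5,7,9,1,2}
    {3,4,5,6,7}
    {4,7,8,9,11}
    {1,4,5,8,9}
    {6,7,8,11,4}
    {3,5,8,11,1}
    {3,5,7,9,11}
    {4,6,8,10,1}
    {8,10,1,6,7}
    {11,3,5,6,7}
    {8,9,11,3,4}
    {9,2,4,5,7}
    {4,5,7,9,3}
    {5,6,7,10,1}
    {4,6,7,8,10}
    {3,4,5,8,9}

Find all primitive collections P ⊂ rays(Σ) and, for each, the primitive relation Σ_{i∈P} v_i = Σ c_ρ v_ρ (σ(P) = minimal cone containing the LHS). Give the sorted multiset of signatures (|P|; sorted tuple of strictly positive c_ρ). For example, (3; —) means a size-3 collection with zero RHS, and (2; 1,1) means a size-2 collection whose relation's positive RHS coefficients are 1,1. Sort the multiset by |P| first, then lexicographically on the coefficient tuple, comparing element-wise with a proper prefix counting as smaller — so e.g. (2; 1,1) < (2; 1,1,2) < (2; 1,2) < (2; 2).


Δ(Σ) — 11 vertices, 18 min non-faces:

  • {2,11}:  v_{2} + v_{11} = 0  ⇒ sig = (2; —)
  • {2,6}:  v_{2} + v_{6} = v_{10}  ⇒ sig = (2; 1)
  • {10,11}:  v_{10} + v_{11} = v_{6}  ⇒ sig = (2; 1)
  • {2,3}:  v_{2} + v_{3} = v_{4} + v_{5}  ⇒ sig = (2; 1,1)
  • {2,8}:  v_{2} + v_{8} = v_{1} + v_{9}  ⇒ sig = (2; 1,1)
  • {3,10}:  v_{3} + v_{10} = v_{4} + v_{5} + v_{6}  ⇒ sig = (2; 1,1,1)
  • {6,9}:  v_{6} + v_{9} = v_{4} + v_{7} + v_{8}  ⇒ sig = (2; 1,1,1)
  • {5,9,10}:  v_{5} + v_{9} + v_{10} = 0  ⇒ sig = (3; —)
  • {1,4,7}:  v_{1} + v_{4} + v_{7} = v_{10}  ⇒ sig = (3; 1)
  • {1,9,11}:  v_{1} + v_{9} + v_{11} = v_{8}  ⇒ sig = (3; 1)
  • {4,5,11}:  v_{4} + v_{5} + v_{11} = v_{3}  ⇒ sig = (3; 1)
  • {1,3,7}:  v_{1} + v_{3} + v_{7} = v_{5} + v_{6}  ⇒ sig = (3; 1,1)
  • {5,8,10}:  v_{5} + v_{8} + v_{10} = v_{1} + v_{11}  ⇒ sig = (3; 1,1)
  • {1,3,9}:  v_{1} + v_{3} + v_{9} = v_{4} + v_{5} + v_{8}  ⇒ sig = (3; 1,1,1)
  • {3,6,8}:  v_{3} + v_{6} + v_{8} = v_{1} + v_{4} + 3·v_{11}  ⇒ sig = (3; 1,1,3)
  • {5,6,8}:  v_{5} + v_{6} + v_{8} = v_{1} + 2·v_{11}  ⇒ sig = (3; 1,2)
  • {3,7,8}:  v_{3} + v_{7} + v_{8} = 2·v_{11}  ⇒ sig = (3; 2)
  • {4,5,7,8}:  v_{4} + v_{5} + v_{7} + v_{8} = v_{11}  ⇒ sig = (4; 1)

so the primitive-relation signature multiset is
{ (2; —),  (2; 1) ×2,  (2; 1,1) ×2,  (2; 1,1,1) ×2,  (3; —),  (3; 1) ×3,  (3; 1,1) ×2,  (3; 1,1,1),  (3; 1,1,3),  (3; 1,2),  (3; 2),  (4; 1) }


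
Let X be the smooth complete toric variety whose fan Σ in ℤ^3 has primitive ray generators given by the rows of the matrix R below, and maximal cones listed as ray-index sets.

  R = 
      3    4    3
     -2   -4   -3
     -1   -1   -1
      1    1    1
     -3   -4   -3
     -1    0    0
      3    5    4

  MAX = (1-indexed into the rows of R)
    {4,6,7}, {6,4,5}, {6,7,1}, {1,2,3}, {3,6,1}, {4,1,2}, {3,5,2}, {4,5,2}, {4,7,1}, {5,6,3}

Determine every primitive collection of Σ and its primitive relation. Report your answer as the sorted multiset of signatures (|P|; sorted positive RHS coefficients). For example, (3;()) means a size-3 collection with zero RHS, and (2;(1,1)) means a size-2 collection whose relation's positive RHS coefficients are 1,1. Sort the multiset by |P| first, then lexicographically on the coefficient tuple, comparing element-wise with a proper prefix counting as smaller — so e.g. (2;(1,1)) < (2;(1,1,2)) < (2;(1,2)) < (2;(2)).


Σ has 7 primitive collections:

  • {1,5}:  v_{1} + v_{5} = 0  ⇒ sig = (2;())
  • {3,4}:  v_{3} + v_{4} = 0  ⇒ sig = (2;())
  • {2,6}:  v_{2} + v_{6} = v_{5}  ⇒ sig = (2;(1))
  • {2,7}:  v_{2} + v_{7} = v_{4}  ⇒ sig = (2;(1))
  • {3,7}:  v_{3} + v_{7} = v_{1} + v_{6}  ⇒ sig = (2;(1,1))
  • {5,7}:  v_{5} + v_{7} = v_{4} + v_{6}  ⇒ sig = (2;(1,1))
  • {1,4,6}:  v_{1} + v_{4} + v_{6} = v_{7}  ⇒ sig = (3;(1))

Sorted signature multiset PRS(X):
[(2;()), (2;()), (2;(1)), (2;(1)), (2;(1,1)), (2;(1,1)), (3;(1))]


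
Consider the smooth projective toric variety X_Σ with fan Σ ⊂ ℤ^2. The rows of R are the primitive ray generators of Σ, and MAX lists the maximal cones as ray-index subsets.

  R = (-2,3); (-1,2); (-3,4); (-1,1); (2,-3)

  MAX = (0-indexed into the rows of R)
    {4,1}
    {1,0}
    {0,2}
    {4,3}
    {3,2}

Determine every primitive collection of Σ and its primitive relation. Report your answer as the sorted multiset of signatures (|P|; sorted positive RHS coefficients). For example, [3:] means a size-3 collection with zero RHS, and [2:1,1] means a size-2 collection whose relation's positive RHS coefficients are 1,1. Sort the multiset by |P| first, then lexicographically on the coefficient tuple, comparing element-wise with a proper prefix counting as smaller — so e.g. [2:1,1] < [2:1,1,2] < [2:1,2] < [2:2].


5 collections generate NE(X_Σ); each relation:

  {0,4}:  v_{0} + v_{4} = 0  ⟹  sig = [2:]
  {0,3}:  v_{0} + v_{3} = v_{2}  ⟹  sig = [2:1]
  {1,3}:  v_{1} + v_{3} = v_{0}  ⟹  sig = [2:1]
  {2,4}:  v_{2} + v_{4} = v_{3}  ⟹  sig = [2:1]
  {1,2}:  v_{1} + v_{2} = 2·v_{0}  ⟹  sig = [2:2]

Sorted signature multiset PRS(X):
    [2:]
    [2:1]
    [2:1]
    [2:1]
    [2:2]


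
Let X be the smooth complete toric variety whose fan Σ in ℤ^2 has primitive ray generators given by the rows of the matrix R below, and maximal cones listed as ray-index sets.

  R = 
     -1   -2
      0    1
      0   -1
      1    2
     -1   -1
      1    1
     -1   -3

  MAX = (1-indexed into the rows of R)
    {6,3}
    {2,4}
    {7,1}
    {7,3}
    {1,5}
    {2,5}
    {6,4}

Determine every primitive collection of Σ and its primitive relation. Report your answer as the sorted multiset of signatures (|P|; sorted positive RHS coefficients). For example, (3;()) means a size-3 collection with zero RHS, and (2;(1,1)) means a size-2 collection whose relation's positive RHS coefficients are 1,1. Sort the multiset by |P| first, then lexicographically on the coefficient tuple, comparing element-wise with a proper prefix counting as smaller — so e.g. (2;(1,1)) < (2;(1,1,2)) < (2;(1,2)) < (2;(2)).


|primitive collections| = 14. Relations:

  {1,4}:  v_{1} + v_{4} = 0  so sig = (2;())
  {2,3}:  v_{2} + v_{3} = 0  so sig = (2;())
  {5,6}:  v_{5} + v_{6} = 0  so sig = (2;())
  {1,2}:  v_{1} + v_{2} = v_{5}  so sig = (2;(1))
  {1,3}:  v_{1} + v_{3} = v_{7}  so sig = (2;(1))
  {1,6}:  v_{1} + v_{6} = v_{3}  so sig = (2;(1))
  {2,6}:  v_{2} + v_{6} = v_{4}  so sig = (2;(1))
  {2,7}:  v_{2} + v_{7} = v_{1}  so sig = (2;(1))
  {3,4}:  v_{3} + v_{4} = v_{6}  so sig = (2;(1))
  {3,5}:  v_{3} + v_{5} = v_{1}  so sig = (2;(1))
  {4,5}:  v_{4} + v_{5} = v_{2}  so sig = (2;(1))
  {4,7}:  v_{4} + v_{7} = v_{3}  so sig = (2;(1))
  {5,7}:  v_{5} + v_{7} = 2·v_{1}  so sig = (2;(2))
  {6,7}:  v_{6} + v_{7} = 2·v_{3}  so sig = (2;(2))

Hence PRS(X_Σ) =
    (2;())
    (2;())
    (2;())
    (2;(1))
    (2;(1))
    (2;(1))
    (2;(1))
    (2;(1))
    (2;(1))
    (2;(1))
    (2;(1))
    (2;(1))
    (2;(2))
    (2;(2))


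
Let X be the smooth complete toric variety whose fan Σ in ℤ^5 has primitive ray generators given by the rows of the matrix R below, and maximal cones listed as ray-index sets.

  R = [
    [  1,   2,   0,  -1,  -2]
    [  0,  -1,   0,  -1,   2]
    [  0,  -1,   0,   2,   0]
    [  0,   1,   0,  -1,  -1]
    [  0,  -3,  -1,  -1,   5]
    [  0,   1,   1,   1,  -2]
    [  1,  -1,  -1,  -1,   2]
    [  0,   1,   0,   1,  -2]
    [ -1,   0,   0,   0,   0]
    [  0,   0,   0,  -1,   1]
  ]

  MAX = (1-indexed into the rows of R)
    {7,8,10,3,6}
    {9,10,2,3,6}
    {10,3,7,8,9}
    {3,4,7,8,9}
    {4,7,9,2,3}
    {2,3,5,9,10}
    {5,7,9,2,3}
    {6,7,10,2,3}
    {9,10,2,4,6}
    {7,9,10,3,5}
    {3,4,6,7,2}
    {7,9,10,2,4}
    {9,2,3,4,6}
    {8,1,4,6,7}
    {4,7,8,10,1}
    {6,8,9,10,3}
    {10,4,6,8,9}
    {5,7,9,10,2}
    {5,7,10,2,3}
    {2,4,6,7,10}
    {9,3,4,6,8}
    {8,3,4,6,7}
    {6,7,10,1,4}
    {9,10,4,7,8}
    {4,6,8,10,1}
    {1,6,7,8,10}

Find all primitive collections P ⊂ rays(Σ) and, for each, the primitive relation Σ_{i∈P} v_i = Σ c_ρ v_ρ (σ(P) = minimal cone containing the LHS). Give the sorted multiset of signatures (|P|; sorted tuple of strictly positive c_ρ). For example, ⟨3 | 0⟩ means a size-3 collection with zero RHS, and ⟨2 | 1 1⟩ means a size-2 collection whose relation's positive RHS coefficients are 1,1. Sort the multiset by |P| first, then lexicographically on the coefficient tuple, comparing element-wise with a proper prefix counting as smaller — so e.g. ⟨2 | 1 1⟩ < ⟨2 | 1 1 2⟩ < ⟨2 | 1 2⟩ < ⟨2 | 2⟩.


Σ has 12 primitive collections:

  • {2,8}:  v_{2} + v_{8} = 0  →  sig = ⟨2 | 0⟩
  • {1,5}:  v_{1} + v_{5} = v_{7} + v_{10}  →  sig = ⟨2 | 1 1⟩
  • {1,3}:  v_{1} + v_{3} = v_{6} + v_{7} + v_{8}  →  sig = ⟨2 | 1 1 1⟩
  • {1,9}:  v_{1} + v_{9} = v_{4} + v_{8} + v_{10}  →  sig = ⟨2 | 1 1 1⟩
  • {4,5}:  v_{4} + v_{5} = v_{2} + v_{7} + v_{9}  →  sig = ⟨2 | 1 1 1⟩
  • {5,6}:  v_{5} + v_{6} = v_{2} + v_{3} + v_{10}  →  sig = ⟨2 | 1 1 1⟩
  • {1,2}:  v_{1} + v_{2} = v_{4} + v_{6} + v_{7} + v_{10}  →  sig = ⟨2 | 1 1 1 1⟩
  • {5,8}:  v_{5} + v_{8} = v_{3} + v_{7} + v_{9} + v_{10}  →  sig = ⟨2 | 1 1 1 1⟩
  • {3,4,10}:  v_{3} + v_{4} + v_{10} = 0  →  sig = ⟨3 | 0⟩
  • {6,7,9}:  v_{6} + v_{7} + v_{9} = 0  →  sig = ⟨3 | 0⟩
  • {2,3,7,9,10}:  v_{2} + v_{3} + v_{7} + v_{9} + v_{10} = v_{5}  →  sig = ⟨5 | 1⟩
  • {4,6,7,8,10}:  v_{4} + v_{6} + v_{7} + v_{8} + v_{10} = v_{1}  →  sig = ⟨5 | 1⟩

so the primitive-relation signature multiset is
[⟨2 | 0⟩, ⟨2 | 1 1⟩, ⟨2 | 1 1 1⟩, ⟨2 | 1 1 1⟩, ⟨2 | 1 1 1⟩, ⟨2 | 1 1 1⟩, ⟨2 | 1 1 1 1⟩, ⟨2 | 1 1 1 1⟩, ⟨3 | 0⟩, ⟨3 | 0⟩, ⟨5 | 1⟩, ⟨5 | 1⟩]


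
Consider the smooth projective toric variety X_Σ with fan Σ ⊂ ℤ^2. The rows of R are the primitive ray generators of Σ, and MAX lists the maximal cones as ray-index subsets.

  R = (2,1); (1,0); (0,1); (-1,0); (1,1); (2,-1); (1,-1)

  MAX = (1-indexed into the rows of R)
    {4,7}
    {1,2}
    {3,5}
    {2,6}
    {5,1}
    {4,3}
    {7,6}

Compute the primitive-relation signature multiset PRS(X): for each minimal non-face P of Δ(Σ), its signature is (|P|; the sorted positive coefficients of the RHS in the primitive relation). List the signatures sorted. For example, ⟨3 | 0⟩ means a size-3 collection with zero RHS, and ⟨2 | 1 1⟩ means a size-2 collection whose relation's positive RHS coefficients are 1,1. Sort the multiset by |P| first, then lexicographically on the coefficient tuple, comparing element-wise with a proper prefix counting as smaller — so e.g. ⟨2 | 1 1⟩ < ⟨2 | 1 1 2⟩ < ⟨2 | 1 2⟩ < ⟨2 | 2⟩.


14 collections generate NE(X_Σ); each relation:

  {2,4}:  v_{2} + v_{4} = 0  so sig = ⟨2 | 0⟩
  {1,4}:  v_{1} + v_{4} = v_{5}  so sig = ⟨2 | 1⟩
  {2,3}:  v_{2} + v_{3} = v_{5}  so sig = ⟨2 | 1⟩
  {2,5}:  v_{2} + v_{5} = v_{1}  so sig = ⟨2 | 1⟩
  {2,7}:  v_{2} + v_{7} = v_{6}  so sig = ⟨2 | 1⟩
  {3,7}:  v_{3} + v_{7} = v_{2}  so sig = ⟨2 | 1⟩
  {4,5}:  v_{4} + v_{5} = v_{3}  so sig = ⟨2 | 1⟩
  {4,6}:  v_{4} + v_{6} = v_{7}  so sig = ⟨2 | 1⟩
  {1,3}:  v_{1} + v_{3} = 2·v_{5}  so sig = ⟨2 | 2⟩
  {3,6}:  v_{3} + v_{6} = 2·v_{2}  so sig = ⟨2 | 2⟩
  {5,7}:  v_{5} + v_{7} = 2·v_{2}  so sig = ⟨2 | 2⟩
  {1,7}:  v_{1} + v_{7} = 3·v_{2}  so sig = ⟨2 | 3⟩
  {5,6}:  v_{5} + v_{6} = 3·v_{2}  so sig = ⟨2 | 3⟩
  {1,6}:  v_{1} + v_{6} = 4·v_{2}  so sig = ⟨2 | 4⟩

Hence PRS(X_Σ) =
    |P|=2: 14 collections, coeffs (), (1), (1), (1), (1), (1), (1), (1), (2), (2), (2), (3), (3), (4)


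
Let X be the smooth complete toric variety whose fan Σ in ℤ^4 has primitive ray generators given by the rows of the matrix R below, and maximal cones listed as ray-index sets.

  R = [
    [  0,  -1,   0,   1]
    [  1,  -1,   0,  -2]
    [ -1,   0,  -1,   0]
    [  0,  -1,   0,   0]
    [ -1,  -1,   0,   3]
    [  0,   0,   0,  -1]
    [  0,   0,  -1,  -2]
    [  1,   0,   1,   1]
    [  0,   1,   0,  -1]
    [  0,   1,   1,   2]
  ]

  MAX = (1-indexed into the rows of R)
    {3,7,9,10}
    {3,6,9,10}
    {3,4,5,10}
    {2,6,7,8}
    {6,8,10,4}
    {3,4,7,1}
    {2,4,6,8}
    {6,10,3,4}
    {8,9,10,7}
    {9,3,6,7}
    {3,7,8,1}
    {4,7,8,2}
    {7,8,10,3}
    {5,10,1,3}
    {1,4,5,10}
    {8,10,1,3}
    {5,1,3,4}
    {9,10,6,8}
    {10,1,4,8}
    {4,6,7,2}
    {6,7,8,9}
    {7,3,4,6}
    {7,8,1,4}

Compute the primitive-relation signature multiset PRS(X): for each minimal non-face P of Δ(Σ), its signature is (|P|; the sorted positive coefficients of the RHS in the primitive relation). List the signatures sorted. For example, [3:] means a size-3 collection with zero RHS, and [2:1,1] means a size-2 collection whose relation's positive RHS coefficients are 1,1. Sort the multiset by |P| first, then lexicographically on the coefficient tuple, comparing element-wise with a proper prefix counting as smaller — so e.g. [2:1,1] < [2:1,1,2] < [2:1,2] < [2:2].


Σ has 20 primitive collections:

  P = {1,9}:  v_{1} + v_{9} = 0  →  sig = [2:]
  P = {1,6}:  v_{1} + v_{6} = v_{4}  →  sig = [2:1]
  P = {4,9}:  v_{4} + v_{9} = v_{6}  →  sig = [2:1]
  P = {2,3}:  v_{2} + v_{3} = v_{4} + v_{7}  →  sig = [2:1,1]
  P = {2,5}:  v_{2} + v_{5} = v_{1} + v_{4}  →  sig = [2:1,1]
  P = {2,10}:  v_{2} + v_{10} = v_{6} + v_{8}  →  sig = [2:1,1]
  P = {5,7}:  v_{5} + v_{7} = v_{1} + v_{3}  →  sig = [2:1,1]
  P = {5,9}:  v_{5} + v_{9} = v_{3} + v_{4} + v_{10}  →  sig = [2:1,1,1]
  P = {1,2}:  v_{1} + v_{2} = 2·v_{4} + v_{7} + v_{8}  →  sig = [2:1,1,2]
  P = {2,9}:  v_{2} + v_{9} = 2·v_{6} + v_{7} + v_{8}  →  sig = [2:1,1,2]
  P = {5,6}:  v_{5} + v_{6} = v_{3} + 2·v_{4} + v_{10}  →  sig = [2:1,1,2]
  P = {5,8}:  v_{5} + v_{8} = 2·v_{1} + v_{10}  →  sig = [2:1,2]
  P = {3,6,8}:  v_{3} + v_{6} + v_{8} = 0  →  sig = [3:]
  P = {4,7,10}:  v_{4} + v_{7} + v_{10} = 0  →  sig = [3:]
  P = {3,4,8}:  v_{3} + v_{4} + v_{8} = v_{1}  →  sig = [3:1]
  P = {6,7,10}:  v_{6} + v_{7} + v_{10} = v_{9}  →  sig = [3:1]
  P = {1,7,10}:  v_{1} + v_{7} + v_{10} = v_{3} + v_{8}  →  sig = [3:1,1]
  P = {3,8,9}:  v_{3} + v_{8} + v_{9} = v_{7} + v_{10}  →  sig = [3:1,1]
  P = {1,3,4,10}:  v_{1} + v_{3} + v_{4} + v_{10} = v_{5}  →  sig = [4:1]
  P = {4,6,7,8}:  v_{4} + v_{6} + v_{7} + v_{8} = v_{2}  →  sig = [4:1]

Sorted signature multiset PRS(X):
    [2:]
    [2:1]
    [2:1]
    [2:1,1]
    [2:1,1]
    [2:1,1]
    [2:1,1]
    [2:1,1,1]
    [2:1,1,2]
    [2:1,1,2]
    [2:1,1,2]
    [2:1,2]
    [3:]
    [3:]
    [3:1]
    [3:1]
    [3:1,1]
    [3:1,1]
    [4:1]
    [4:1]


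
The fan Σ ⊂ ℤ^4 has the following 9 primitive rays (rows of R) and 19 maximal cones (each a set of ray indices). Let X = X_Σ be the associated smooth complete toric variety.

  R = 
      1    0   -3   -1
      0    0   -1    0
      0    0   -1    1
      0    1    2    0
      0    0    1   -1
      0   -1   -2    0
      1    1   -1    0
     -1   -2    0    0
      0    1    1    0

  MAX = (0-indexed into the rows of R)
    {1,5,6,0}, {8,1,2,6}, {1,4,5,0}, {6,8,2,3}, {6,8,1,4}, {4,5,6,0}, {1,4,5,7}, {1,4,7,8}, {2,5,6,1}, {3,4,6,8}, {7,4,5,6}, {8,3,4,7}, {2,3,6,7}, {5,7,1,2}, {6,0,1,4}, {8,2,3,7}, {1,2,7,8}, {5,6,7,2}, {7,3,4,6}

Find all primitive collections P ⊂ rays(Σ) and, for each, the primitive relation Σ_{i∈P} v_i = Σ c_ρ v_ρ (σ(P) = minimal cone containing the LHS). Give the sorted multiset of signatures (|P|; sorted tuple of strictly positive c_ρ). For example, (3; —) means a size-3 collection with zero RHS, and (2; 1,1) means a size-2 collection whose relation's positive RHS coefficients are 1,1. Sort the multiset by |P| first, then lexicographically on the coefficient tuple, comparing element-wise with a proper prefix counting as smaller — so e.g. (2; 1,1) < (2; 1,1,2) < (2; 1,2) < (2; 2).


|primitive collections| = 11. Relations:

  • {2,4}:  v_{2} + v_{4} = 0  ⇒ sig = (2; —)
  • {3,5}:  v_{3} + v_{5} = 0  ⇒ sig = (2; —)
  • {1,3}:  v_{1} + v_{3} = v_{8}  ⇒ sig = (2; 1)
  • {5,8}:  v_{5} + v_{8} = v_{1}  ⇒ sig = (2; 1)
  • {0,2}:  v_{0} + v_{2} = v_{1} + v_{5} + v_{6}  ⇒ sig = (2; 1,1,1)
  • {0,3}:  v_{0} + v_{3} = v_{1} + v_{4} + v_{6}  ⇒ sig = (2; 1,1,1)
  • {0,8}:  v_{0} + v_{8} = 2·v_{1} + v_{4} + v_{6}  ⇒ sig = (2; 1,1,2)
  • {0,7}:  v_{0} + v_{7} = v_{4} + 2·v_{5}  ⇒ sig = (2; 1,2)
  • {6,7,8}:  v_{6} + v_{7} + v_{8} = 0  ⇒ sig = (3; —)
  • {1,6,7}:  v_{1} + v_{6} + v_{7} = v_{5}  ⇒ sig = (3; 1)
  • {1,4,5,6}:  v_{1} + v_{4} + v_{5} + v_{6} = v_{0}  ⇒ sig = (4; 1)

so the primitive-relation signature multiset is
    |P|=2: 8 collections, coeffs (), (), (1), (1), (1,1,1), (1,1,1), (1,1,2), (1,2)
    |P|=3: 2 collections, coeffs (), (1)
    |P|=4: 1 collection, coeffs (1)


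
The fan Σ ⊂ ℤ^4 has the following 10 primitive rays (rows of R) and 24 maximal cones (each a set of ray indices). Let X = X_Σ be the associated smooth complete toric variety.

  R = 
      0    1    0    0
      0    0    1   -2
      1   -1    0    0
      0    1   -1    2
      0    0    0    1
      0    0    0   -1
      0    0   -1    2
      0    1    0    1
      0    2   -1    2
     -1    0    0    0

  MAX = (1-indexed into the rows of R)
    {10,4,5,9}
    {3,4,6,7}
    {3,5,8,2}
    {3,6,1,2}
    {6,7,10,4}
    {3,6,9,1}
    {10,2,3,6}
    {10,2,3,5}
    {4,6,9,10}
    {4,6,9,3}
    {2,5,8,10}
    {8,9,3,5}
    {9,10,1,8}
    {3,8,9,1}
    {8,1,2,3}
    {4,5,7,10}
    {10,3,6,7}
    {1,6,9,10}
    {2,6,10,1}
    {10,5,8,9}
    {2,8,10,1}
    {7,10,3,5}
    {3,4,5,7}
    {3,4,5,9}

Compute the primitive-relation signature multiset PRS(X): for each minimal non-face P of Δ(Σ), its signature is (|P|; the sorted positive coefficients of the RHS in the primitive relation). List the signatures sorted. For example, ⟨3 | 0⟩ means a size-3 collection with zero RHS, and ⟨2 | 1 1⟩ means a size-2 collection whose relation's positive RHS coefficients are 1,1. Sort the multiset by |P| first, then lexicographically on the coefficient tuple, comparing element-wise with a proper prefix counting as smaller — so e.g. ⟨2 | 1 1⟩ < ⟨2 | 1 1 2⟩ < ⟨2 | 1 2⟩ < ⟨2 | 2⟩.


The 15 primitive collections of Σ (r=10, n=4):

  P = {2,7}:  v_{2} + v_{7} = 0  ⇒ sig = ⟨2 | 0⟩
  P = {5,6}:  v_{5} + v_{6} = 0  ⇒ sig = ⟨2 | 0⟩
  P = {1,4}:  v_{1} + v_{4} = v_{9}  ⇒ sig = ⟨2 | 1⟩
  P = {1,5}:  v_{1} + v_{5} = v_{8}  ⇒ sig = ⟨2 | 1⟩
  P = {1,7}:  v_{1} + v_{7} = v_{4}  ⇒ sig = ⟨2 | 1⟩
  P = {2,4}:  v_{2} + v_{4} = v_{1}  ⇒ sig = ⟨2 | 1⟩
  P = {6,8}:  v_{6} + v_{8} = v_{1}  ⇒ sig = ⟨2 | 1⟩
  P = {4,8}:  v_{4} + v_{8} = v_{5} + v_{9}  ⇒ sig = ⟨2 | 1 1⟩
  P = {7,8}:  v_{7} + v_{8} = v_{4} + v_{5}  ⇒ sig = ⟨2 | 1 1⟩
  P = {2,9}:  v_{2} + v_{9} = 2·v_{1}  ⇒ sig = ⟨2 | 2⟩
  P = {7,9}:  v_{7} + v_{9} = 2·v_{4}  ⇒ sig = ⟨2 | 2⟩
  P = {1,3,10}:  v_{1} + v_{3} + v_{10} = 0  ⇒ sig = ⟨3 | 0⟩
  P = {3,4,10}:  v_{3} + v_{4} + v_{10} = v_{7}  ⇒ sig = ⟨3 | 1⟩
  P = {3,8,10}:  v_{3} + v_{8} + v_{10} = v_{5}  ⇒ sig = ⟨3 | 1⟩
  P = {3,9,10}:  v_{3} + v_{9} + v_{10} = v_{4}  ⇒ sig = ⟨3 | 1⟩

Signatures (|P|; sorted positive RHS coefficients), sorted:
[⟨2 | 0⟩, ⟨2 | 0⟩, ⟨2 | 1⟩, ⟨2 | 1⟩, ⟨2 | 1⟩, ⟨2 | 1⟩, ⟨2 | 1⟩, ⟨2 | 1 1⟩, ⟨2 | 1 1⟩, ⟨2 | 2⟩, ⟨2 | 2⟩, ⟨3 | 0⟩, ⟨3 | 1⟩, ⟨3 | 1⟩, ⟨3 | 1⟩]


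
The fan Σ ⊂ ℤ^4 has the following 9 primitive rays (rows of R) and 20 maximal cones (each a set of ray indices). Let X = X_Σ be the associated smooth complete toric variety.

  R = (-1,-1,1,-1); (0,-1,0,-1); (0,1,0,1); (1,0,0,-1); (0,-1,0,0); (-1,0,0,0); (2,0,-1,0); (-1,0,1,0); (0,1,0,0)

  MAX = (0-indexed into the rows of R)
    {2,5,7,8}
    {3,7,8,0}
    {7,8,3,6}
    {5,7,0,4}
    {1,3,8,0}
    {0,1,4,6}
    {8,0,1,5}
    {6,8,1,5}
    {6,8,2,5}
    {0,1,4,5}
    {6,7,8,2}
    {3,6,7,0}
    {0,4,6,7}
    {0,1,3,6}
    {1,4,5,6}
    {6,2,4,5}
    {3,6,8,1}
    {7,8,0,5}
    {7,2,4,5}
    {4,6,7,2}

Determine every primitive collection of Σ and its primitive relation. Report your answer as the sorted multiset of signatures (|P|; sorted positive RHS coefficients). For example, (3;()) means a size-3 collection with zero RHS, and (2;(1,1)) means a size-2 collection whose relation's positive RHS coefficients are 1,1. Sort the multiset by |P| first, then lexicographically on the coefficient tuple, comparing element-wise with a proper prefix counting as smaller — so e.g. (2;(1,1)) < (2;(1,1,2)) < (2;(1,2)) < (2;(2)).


Minimal non-faces — 10 found among 9 rays, 20 max cones:

  • {1,2}:  v_{1} + v_{2} = 0  ⇒ sig = (2;())
  • {4,8}:  v_{4} + v_{8} = 0  ⇒ sig = (2;())
  • {0,2}:  v_{0} + v_{2} = v_{7}  ⇒ sig = (2;(1))
  • {1,7}:  v_{1} + v_{7} = v_{0}  ⇒ sig = (2;(1))
  • {3,4}:  v_{3} + v_{4} = v_{0} + v_{6}  ⇒ sig = (2;(1,1))
  • {3,5}:  v_{3} + v_{5} = v_{1} + v_{8}  ⇒ sig = (2;(1,1))
  • {2,3}:  v_{2} + v_{3} = v_{6} + v_{7} + v_{8}  ⇒ sig = (2;(1,1,1))
  • {5,6,7}:  v_{5} + v_{6} + v_{7} = 0  ⇒ sig = (3;())
  • {0,5,6}:  v_{0} + v_{5} + v_{6} = v_{1}  ⇒ sig = (3;(1))
  • {0,6,8}:  v_{0} + v_{6} + v_{8} = v_{3}  ⇒ sig = (3;(1))

so the primitive-relation signature multiset is
    |P|=2: 7 collections, coeffs (), (), (1), (1), (1,1), (1,1), (1,1,1)
    |P|=3: 3 collections, coeffs (), (1), (1)


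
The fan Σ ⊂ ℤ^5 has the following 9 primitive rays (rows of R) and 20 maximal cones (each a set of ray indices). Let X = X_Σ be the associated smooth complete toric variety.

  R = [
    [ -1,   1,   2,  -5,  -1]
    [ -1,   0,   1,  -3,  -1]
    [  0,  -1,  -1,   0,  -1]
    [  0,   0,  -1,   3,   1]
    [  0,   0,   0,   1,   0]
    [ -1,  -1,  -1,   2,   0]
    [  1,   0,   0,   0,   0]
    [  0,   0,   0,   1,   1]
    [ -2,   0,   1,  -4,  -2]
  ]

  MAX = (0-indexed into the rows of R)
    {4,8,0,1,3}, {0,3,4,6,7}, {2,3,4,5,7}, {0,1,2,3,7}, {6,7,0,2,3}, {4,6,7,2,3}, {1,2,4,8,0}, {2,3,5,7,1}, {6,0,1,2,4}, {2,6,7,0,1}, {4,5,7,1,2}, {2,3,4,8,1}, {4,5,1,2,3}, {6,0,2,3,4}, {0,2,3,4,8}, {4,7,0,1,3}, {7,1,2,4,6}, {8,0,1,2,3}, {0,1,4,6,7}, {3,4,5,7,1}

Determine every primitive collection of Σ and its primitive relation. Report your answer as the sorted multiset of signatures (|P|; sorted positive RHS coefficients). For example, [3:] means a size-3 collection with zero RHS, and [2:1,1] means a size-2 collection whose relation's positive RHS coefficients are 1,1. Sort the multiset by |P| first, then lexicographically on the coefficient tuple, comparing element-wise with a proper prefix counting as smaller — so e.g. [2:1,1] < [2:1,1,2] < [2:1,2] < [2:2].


Σ has 9 primitive collections:

  {5,6}:  v_{5} + v_{6} = v_{2} + v_{4} + v_{7} ; sig = [2:1,1,1]
  {6,8}:  v_{6} + v_{8} = v_{0} + v_{2} + v_{4} ; sig = [2:1,1,1]
  {5,8}:  v_{5} + v_{8} = 3·v_{1} + v_{2} + 2·v_{3} + v_{4} ; sig = [2:1,1,2,3]
  {0,5}:  v_{0} + v_{5} = 2·v_{1} + v_{3} ; sig = [2:1,2]
  {7,8}:  v_{7} + v_{8} = 2·v_{1} + v_{3} ; sig = [2:1,2]
  {1,3,6}:  v_{1} + v_{3} + v_{6} = 0 ; sig = [3:]
  {0,2,4,7}:  v_{0} + v_{2} + v_{4} + v_{7} = v_{1} ; sig = [4:1]
  {0,1,2,3,4}:  v_{0} + v_{1} + v_{2} + v_{3} + v_{4} = v_{8} ; sig = [5:1]
  {1,2,3,4,7}:  v_{1} + v_{2} + v_{3} + v_{4} + v_{7} = v_{5} ; sig = [5:1]

Hence PRS(X_Σ) =
{ [2:1,1,1] ×2,  [2:1,1,2,3],  [2:1,2] ×2,  [3:],  [4:1],  [5:1] ×2 }


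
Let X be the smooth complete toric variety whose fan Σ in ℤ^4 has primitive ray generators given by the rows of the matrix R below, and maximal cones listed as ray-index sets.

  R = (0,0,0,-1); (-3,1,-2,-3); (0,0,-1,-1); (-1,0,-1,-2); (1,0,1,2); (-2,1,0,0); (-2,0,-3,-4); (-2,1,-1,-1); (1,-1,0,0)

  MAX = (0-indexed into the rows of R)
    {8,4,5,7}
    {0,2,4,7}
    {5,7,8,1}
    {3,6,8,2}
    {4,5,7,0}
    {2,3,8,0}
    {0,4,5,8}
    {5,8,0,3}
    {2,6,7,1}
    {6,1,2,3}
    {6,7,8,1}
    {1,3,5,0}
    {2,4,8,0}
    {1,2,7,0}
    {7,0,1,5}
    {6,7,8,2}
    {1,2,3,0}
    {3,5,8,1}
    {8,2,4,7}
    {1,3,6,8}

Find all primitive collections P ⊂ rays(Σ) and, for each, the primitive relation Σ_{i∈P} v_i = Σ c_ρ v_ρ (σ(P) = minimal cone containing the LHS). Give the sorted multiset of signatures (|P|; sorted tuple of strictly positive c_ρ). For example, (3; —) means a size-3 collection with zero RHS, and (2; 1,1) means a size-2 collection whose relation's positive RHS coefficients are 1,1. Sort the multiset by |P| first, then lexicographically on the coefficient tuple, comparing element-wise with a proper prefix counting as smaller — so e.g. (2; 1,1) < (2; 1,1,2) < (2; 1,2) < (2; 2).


Minimal non-faces — 10 found among 9 rays, 20 max cones:

  • {3,4}:  v_{3} + v_{4} = 0  ⇒ sig = (2; —)
  • {1,4}:  v_{1} + v_{4} = v_{7}  ⇒ sig = (2; 1)
  • {2,5}:  v_{2} + v_{5} = v_{7}  ⇒ sig = (2; 1)
  • {3,7}:  v_{3} + v_{7} = v_{1}  ⇒ sig = (2; 1)
  • {4,6}:  v_{4} + v_{6} = v_{2} + v_{7} + v_{8}  ⇒ sig = (2; 1,1,1)
  • {5,6}:  v_{5} + v_{6} = v_{1} + v_{7} + v_{8}  ⇒ sig = (2; 1,1,1)
  • {0,6}:  v_{0} + v_{6} = v_{2} + 2·v_{3}  ⇒ sig = (2; 1,2)
  • {0,7,8}:  v_{0} + v_{7} + v_{8} = v_{3}  ⇒ sig = (3; 1)
  • {1,2,8}:  v_{1} + v_{2} + v_{8} = v_{6}  ⇒ sig = (3; 1)
  • {0,1,8}:  v_{0} + v_{1} + v_{8} = 2·v_{3}  ⇒ sig = (3; 2)

Sorted signature multiset PRS(X):
    |P|=2: 7 collections, coeffs (), (1), (1), (1), (1,1,1), (1,1,1), (1,2)
    |P|=3: 3 collections, coeffs (1), (1), (2)


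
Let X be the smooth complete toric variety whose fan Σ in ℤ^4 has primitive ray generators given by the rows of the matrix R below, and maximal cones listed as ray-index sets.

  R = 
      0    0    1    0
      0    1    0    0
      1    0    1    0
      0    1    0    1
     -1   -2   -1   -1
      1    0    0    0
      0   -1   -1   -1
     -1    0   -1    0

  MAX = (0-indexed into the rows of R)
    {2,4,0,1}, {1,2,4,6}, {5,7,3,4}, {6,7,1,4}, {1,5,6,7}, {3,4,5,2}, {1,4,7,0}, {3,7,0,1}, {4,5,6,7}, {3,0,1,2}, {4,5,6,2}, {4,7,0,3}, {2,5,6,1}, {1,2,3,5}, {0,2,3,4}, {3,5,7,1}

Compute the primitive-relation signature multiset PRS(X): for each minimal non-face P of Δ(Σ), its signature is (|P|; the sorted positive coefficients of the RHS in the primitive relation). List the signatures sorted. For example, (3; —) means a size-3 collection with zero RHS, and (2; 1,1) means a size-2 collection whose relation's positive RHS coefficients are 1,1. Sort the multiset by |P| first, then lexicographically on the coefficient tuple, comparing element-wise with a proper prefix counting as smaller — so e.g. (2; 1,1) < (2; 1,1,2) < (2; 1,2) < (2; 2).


Primitive collections (6):

  P={2,7}:  v_{2} + v_{7} = 0 ; sig = (2; —)
  P={0,5}:  v_{0} + v_{5} = v_{2} ; sig = (2; 1)
  P={3,6}:  v_{3} + v_{6} = v_{5} + v_{7} ; sig = (2; 1,1)
  P={0,6}:  v_{0} + v_{6} = v_{1} + v_{2} + v_{4} ; sig = (2; 1,1,1)
  P={1,3,4}:  v_{1} + v_{3} + v_{4} = v_{7} ; sig = (3; 1)
  P={1,4,5}:  v_{1} + v_{4} + v_{5} = v_{6} ; sig = (3; 1)

so the primitive-relation signature multiset is
{ (2; —),  (2; 1),  (2; 1,1),  (2; 1,1,1),  (3; 1) ×2 }


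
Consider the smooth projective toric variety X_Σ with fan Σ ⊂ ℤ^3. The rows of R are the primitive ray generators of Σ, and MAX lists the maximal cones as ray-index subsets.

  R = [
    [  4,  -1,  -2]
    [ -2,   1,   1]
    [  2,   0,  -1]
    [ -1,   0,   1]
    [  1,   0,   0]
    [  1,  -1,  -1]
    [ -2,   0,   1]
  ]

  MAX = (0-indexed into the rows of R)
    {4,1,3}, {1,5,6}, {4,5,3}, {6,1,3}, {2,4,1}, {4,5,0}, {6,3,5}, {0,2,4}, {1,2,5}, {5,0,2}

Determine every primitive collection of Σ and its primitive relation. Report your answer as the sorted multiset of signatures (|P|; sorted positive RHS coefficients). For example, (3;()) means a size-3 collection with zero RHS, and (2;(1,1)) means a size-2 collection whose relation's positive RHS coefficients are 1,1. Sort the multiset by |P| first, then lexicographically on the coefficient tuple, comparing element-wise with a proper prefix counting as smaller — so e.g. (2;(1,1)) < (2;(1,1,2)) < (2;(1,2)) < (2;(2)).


9 minimal non-faces of Δ(Σ) (on 7 rays):

  • {2,6}:  v_{2} + v_{6} = 0 — sig = (2;())
  • {0,1}:  v_{0} + v_{1} = v_{2} — sig = (2;(1))
  • {2,3}:  v_{2} + v_{3} = v_{4} — sig = (2;(1))
  • {4,6}:  v_{4} + v_{6} = v_{3} — sig = (2;(1))
  • {0,6}:  v_{0} + v_{6} = v_{4} + v_{5} — sig = (2;(1,1))
  • {0,3}:  v_{0} + v_{3} = 2·v_{4} + v_{5} — sig = (2;(1,2))
  • {1,4,5}:  v_{1} + v_{4} + v_{5} = 0 — sig = (3;())
  • {1,3,5}:  v_{1} + v_{3} + v_{5} = v_{6} — sig = (3;(1))
  • {2,4,5}:  v_{2} + v_{4} + v_{5} = v_{0} — sig = (3;(1))

Hence PRS(X_Σ) =
{ (2;()),  (2;(1)) ×3,  (2;(1,1)),  (2;(1,2)),  (3;()),  (3;(1)) ×2 }


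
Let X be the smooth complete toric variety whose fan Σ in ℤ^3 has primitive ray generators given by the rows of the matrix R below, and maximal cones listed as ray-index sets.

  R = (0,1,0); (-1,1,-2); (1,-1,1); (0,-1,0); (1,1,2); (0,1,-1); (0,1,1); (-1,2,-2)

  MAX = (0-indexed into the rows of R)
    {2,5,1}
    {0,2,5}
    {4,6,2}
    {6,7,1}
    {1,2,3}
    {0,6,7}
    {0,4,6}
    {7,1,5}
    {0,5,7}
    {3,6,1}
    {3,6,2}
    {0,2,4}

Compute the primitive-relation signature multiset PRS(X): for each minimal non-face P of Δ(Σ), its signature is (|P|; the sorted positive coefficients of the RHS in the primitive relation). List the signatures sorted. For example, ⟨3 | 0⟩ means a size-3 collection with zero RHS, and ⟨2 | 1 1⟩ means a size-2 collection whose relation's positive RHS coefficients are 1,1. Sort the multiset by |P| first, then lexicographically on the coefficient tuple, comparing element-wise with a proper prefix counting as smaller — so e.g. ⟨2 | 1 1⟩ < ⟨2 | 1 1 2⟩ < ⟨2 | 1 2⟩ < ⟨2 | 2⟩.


Σ has 12 primitive collections:

  P = {0,3}:  v_{0} + v_{3} = 0 ; sig = ⟨2 | 0⟩
  P = {0,1}:  v_{0} + v_{1} = v_{7} ; sig = ⟨2 | 1⟩
  P = {2,7}:  v_{2} + v_{7} = v_{5} ; sig = ⟨2 | 1⟩
  P = {3,7}:  v_{3} + v_{7} = v_{1} ; sig = ⟨2 | 1⟩
  P = {3,4}:  v_{3} + v_{4} = v_{2} + v_{6} ; sig = ⟨2 | 1 1⟩
  P = {3,5}:  v_{3} + v_{5} = v_{1} + v_{2} ; sig = ⟨2 | 1 1⟩
  P = {4,5}:  v_{4} + v_{5} = 3·v_{0} + v_{2} ; sig = ⟨2 | 1 3⟩
  P = {1,4}:  v_{1} + v_{4} = 2·v_{0} ; sig = ⟨2 | 2⟩
  P = {5,6}:  v_{5} + v_{6} = 2·v_{0} ; sig = ⟨2 | 2⟩
  P = {4,7}:  v_{4} + v_{7} = 3·v_{0} ; sig = ⟨2 | 3⟩
  P = {0,2,6}:  v_{0} + v_{2} + v_{6} = v_{4} ; sig = ⟨3 | 1⟩
  P = {1,2,6}:  v_{1} + v_{2} + v_{6} = v_{0} ; sig = ⟨3 | 1⟩

so the primitive-relation signature multiset is
[⟨2 | 0⟩, ⟨2 | 1⟩, ⟨2 | 1⟩, ⟨2 | 1⟩, ⟨2 | 1 1⟩, ⟨2 | 1 1⟩, ⟨2 | 1 3⟩, ⟨2 | 2⟩, ⟨2 | 2⟩, ⟨2 | 3⟩, ⟨3 | 1⟩, ⟨3 | 1⟩]
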